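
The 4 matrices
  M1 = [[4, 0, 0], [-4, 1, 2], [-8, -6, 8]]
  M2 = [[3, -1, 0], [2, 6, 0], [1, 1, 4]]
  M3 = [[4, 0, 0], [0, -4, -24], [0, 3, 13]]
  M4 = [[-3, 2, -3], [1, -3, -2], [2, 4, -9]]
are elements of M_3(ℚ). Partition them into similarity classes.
2 classes: {M1, M2, M3}, {M4}

Characteristic polynomials: χ_{M1} = (x - 5)(x - 4)^2, χ_{M2} = (x - 5)(x - 4)^2, χ_{M3} = (x - 5)(x - 4)^2, χ_{M4} = (x + 5)^3.

{M1, M2, M3}: invariant factors x - 4, (x - 5)(x - 4).

{M4}: invariant factors (x + 5)^3.

Matrices are similar if and only if their invariant-factor lists agree; the partition into similarity classes is {M1, M2, M3}, {M4}.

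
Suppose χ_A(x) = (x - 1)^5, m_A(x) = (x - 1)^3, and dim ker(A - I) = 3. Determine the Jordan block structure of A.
Jordan blocks: (1, 3), (1, 1), (1, 1)

λ = 1: algebraic multiplicity 5 (exponent in χ_A), largest block size 3 (exponent in m_A), 3 blocks (geometric multiplicity). These force block sizes [3, 1, 1].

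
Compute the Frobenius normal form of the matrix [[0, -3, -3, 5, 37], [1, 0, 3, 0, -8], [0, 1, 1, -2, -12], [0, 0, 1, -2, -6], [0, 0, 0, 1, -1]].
R = [[0, 0, 0, 0, 0], [1, 0, 0, 0, -9], [0, 1, 0, 0, -6], [0, 0, 1, 0, -7], [0, 0, 0, 1, -2]]

The invariant factors of A (the non-unit diagonal entries of the Smith normal form of xI - A over ℚ[x]) are x(x^2 + x + 3)^2, each dividing the next. The characteristic polynomial is their product, x(x^2 + x + 3)^2.

The rational canonical form is the block-diagonal matrix of companion matrices C(f_i):
R = [[0, 0, 0, 0, 0], [1, 0, 0, 0, -9], [0, 1, 0, 0, -6], [0, 0, 1, 0, -7], [0, 0, 0, 1, -2]].

Note the characteristic polynomial does not split into linear factors over ℚ, so A has no Jordan form over ℚ; the rational canonical form exists over any field.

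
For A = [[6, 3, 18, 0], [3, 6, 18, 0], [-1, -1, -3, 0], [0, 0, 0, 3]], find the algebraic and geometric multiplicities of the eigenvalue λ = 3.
algebraic multiplicity 4, geometric multiplicity 3

The characteristic polynomial is (x - 3)^4, so the factor x - 3 appears with exponent 4: the algebraic multiplicity is 4.

rank(A - 3I) = 1, so the eigenspace has dimension 4 - 1 = 3: the geometric multiplicity is 3.

Since 3 < 4, A is not diagonalizable.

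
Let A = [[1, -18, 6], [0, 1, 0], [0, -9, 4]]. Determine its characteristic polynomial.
xI - A = [[x - 1, 18, -6], [0, x - 1, 0], [0, 9, x - 4]].

Expanding det(xI - A) along the first row:
det(xI - A) = + (x - 1)·det([[x - 1, 0], [9, x - 4]]) - (18)·det([[0, 0], [0, x - 4]]) + (-6)·det([[0, x - 1], [0, 9]]).

Evaluating gives χ_A(x) = x^3 - 6x^2 + 9x - 4 = (x - 4)(x - 1)^2.

χ_A(x) = (x - 4)(x - 1)^2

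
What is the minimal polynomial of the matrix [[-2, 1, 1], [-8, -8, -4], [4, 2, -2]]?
The characteristic polynomial factors as (x + 4)^3. The minimal polynomial is ∏(x - λ)^{k_λ} where k_λ is the size of the largest Jordan block at λ.

For λ = -4: rank(A + 4I) = 1, and the largest Jordan block has size 2 (the smallest k with rank((A + 4I)^k) = rank((A + 4I)^(k+1))).

So m_A(x) = (x + 4)^2.

m_A(x) = (x + 4)^2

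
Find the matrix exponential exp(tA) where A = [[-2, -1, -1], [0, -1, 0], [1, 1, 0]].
e^{tA} = [[(1 - t)*e^{-t}, -t*e^{-t}, -t*e^{-t}], [0, e^{-t}, 0], [t*e^{-t}, t*e^{-t}, (t + 1)*e^{-t}]]

A has Jordan form J = [[-1, 1, 0], [0, -1, 0], [0, 0, -1]] with A = PJP^{-1}, so e^{tA} = P e^{tJ} P^{-1}.

For a Jordan block J_k(λ), e^{tJ_k(λ)} = e^{λt} · (I + tN + t^2 N^2/2! + ... + t^{k-1} N^{k-1}/(k-1)!) where N is the nilpotent superdiagonal part.

Assembling the blocks and conjugating back gives the entries of e^{tA} as shown above.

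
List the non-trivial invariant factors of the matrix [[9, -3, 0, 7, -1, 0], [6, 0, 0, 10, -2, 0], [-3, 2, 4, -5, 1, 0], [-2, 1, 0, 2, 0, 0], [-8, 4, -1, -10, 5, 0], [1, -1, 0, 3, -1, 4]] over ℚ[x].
x - 4, (x - 4)^2, (x - 4)^3

The Jordan structure of A has elementary divisors (x - 4)^3, (x - 4)^2, (x - 4). Arranging the block sizes at each eigenvalue in decreasing order and taking row products gives the invariant factors.

Invariant factors (smallest first, each dividing the next): x - 4, (x - 4)^2, (x - 4)^3.

Check: the last factor (x - 4)^3 is the minimal polynomial, and the product (x - 4)^6 is the characteristic polynomial.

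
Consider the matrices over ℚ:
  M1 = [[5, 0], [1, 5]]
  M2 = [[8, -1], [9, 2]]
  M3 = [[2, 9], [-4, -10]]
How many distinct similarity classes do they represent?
2 classes: {M1, M2}, {M3}

Characteristic polynomials: χ_{M1} = (x - 5)^2, χ_{M2} = (x - 5)^2, χ_{M3} = (x + 4)^2.

{M1, M2}: invariant factors (x - 5)^2.

{M3}: invariant factors (x + 4)^2.

Matrices are similar if and only if their invariant-factor lists agree; the partition into similarity classes is {M1, M2}, {M3}.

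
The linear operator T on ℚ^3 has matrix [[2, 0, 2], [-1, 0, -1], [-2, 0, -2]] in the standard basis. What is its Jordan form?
The characteristic polynomial is det(xI - A) = x^3, so the eigenvalues are 0 (algebraic multiplicity 3).

For λ = 0: rank(A) = 1, rank(A^2) = 0. The eigenspace has dimension 3 - 1 = 2, so there are 2 Jordan blocks; the rank sequence gives block sizes [2, 1].

Assembling the blocks gives the Jordan form J above.

J = [[0, 1, 0], [0, 0, 0], [0, 0, 0]]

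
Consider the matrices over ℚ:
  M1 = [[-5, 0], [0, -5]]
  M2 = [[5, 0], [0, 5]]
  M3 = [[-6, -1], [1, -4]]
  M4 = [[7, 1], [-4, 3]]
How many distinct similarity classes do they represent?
4 classes: {M1}, {M2}, {M3}, {M4}

Characteristic polynomials: χ_{M1} = (x + 5)^2, χ_{M2} = (x - 5)^2, χ_{M3} = (x + 5)^2, χ_{M4} = (x - 5)^2.

{M1}: invariant factors x + 5, x + 5.

{M2}: invariant factors x - 5, x - 5.

{M3}: invariant factors (x + 5)^2.

{M4}: invariant factors (x - 5)^2.

Matrices are similar if and only if their invariant-factor lists agree; the partition into similarity classes is {M1}, {M2}, {M3}, {M4}.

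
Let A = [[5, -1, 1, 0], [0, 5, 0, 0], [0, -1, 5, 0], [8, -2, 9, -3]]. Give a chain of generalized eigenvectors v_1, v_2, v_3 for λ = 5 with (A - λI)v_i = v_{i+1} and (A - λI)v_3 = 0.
v_1 = [[1, -1, 0, 1]]^T, v_2 = [[1, 0, 1, 2]]^T, v_3 = [[1, 0, 0, 1]]^T

We seek v_1 ∈ ker((A - 5I)^3) \ ker((A - 5I)^2), then set v_{i+1} = (A - 5I) v_i.

One such chain is v_1 = [[1, -1, 0, 1]]^T, v_2 = [[1, 0, 1, 2]]^T, v_3 = [[1, 0, 0, 1]]^T. Check: (A - 5I) v_3 = [[0, 0, 0, 0]]^T = 0.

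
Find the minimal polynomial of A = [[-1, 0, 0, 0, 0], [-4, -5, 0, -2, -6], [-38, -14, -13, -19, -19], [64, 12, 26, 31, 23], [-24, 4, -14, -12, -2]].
m_A(x) = (x - 6)(x - 3)^2(x + 1)

The characteristic polynomial factors as (x - 6)(x - 3)^2(x + 1)^2. The minimal polynomial is ∏(x - λ)^{k_λ} where k_λ is the size of the largest Jordan block at λ.

For λ = -1: rank(A + I) = 3, and the largest Jordan block has size 1 (the smallest k with rank((A + I)^k) = rank((A + I)^(k+1))).
For λ = 3: rank(A - 3I) = 4, and the largest Jordan block has size 2 (the smallest k with rank((A - 3I)^k) = rank((A - 3I)^(k+1))).
For λ = 6: rank(A - 6I) = 4, and the largest Jordan block has size 1 (the smallest k with rank((A - 6I)^k) = rank((A - 6I)^(k+1))).

So m_A(x) = (x - 6)(x - 3)^2(x + 1).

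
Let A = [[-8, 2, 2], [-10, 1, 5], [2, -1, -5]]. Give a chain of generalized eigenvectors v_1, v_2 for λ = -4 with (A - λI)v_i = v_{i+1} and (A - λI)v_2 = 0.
We seek v_1 ∈ ker((A + 4I)^2) \ ker(A + 4I), then set v_{i+1} = (A + 4I) v_i.

One such chain is v_1 = [[-2, -5, 2]]^T, v_2 = [[2, 5, -1]]^T. Check: (A + 4I) v_2 = [[0, 0, 0]]^T = 0.

v_1 = [[-2, -5, 2]]^T, v_2 = [[2, 5, -1]]^T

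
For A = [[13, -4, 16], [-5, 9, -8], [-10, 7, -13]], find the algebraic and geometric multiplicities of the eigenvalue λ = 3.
The characteristic polynomial is (x - 3)^3, so the factor x - 3 appears with exponent 3: the algebraic multiplicity is 3.

rank(A - 3I) = 2, so the eigenspace has dimension 3 - 2 = 1: the geometric multiplicity is 1.

Since 1 < 3, A is not diagonalizable.

algebraic multiplicity 3, geometric multiplicity 1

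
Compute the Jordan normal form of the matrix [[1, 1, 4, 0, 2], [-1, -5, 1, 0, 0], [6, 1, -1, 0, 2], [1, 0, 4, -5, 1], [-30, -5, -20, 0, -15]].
J = [[-5, 1, 0, 0, 0], [0, -5, 1, 0, 0], [0, 0, -5, 0, 0], [0, 0, 0, -5, 1], [0, 0, 0, 0, -5]]

The characteristic polynomial is det(xI - A) = (x + 5)^5, so the eigenvalues are -5 (algebraic multiplicity 5).

For λ = -5: rank(A + 5I) = 3, rank((A + 5I)^2) = 1, rank((A + 5I)^3) = 0. The eigenspace has dimension 5 - 3 = 2, so there are 2 Jordan blocks; the rank sequence gives block sizes [3, 2].

Assembling the blocks gives the Jordan form J above.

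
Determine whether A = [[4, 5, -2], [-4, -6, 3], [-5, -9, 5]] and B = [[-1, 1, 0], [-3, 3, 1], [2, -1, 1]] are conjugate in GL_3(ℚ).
Yes.

Two matrices over a field are similar if and only if they have the same invariant factors.

Both A and B have characteristic polynomial (x - 1)^3 and minimal polynomial (x - 1)^3. Computing further, both have invariant factors (x - 1)^3. Hence A and B are similar.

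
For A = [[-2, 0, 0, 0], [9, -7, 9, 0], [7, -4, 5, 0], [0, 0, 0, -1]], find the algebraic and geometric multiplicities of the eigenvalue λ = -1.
algebraic multiplicity 3, geometric multiplicity 2

The characteristic polynomial is (x + 1)^3(x + 2), so the factor x + 1 appears with exponent 3: the algebraic multiplicity is 3.

rank(A + I) = 2, so the eigenspace has dimension 4 - 2 = 2: the geometric multiplicity is 2.

Since 2 < 3, A is not diagonalizable.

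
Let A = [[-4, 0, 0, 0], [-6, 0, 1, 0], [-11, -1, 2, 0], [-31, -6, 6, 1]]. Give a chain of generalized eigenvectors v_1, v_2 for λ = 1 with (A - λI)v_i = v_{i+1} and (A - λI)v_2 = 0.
v_1 = [[0, 0, 1, 1]]^T, v_2 = [[0, 1, 1, 6]]^T

We seek v_1 ∈ ker((A - I)^2) \ ker(A - I), then set v_{i+1} = (A - I) v_i.

One such chain is v_1 = [[0, 0, 1, 1]]^T, v_2 = [[0, 1, 1, 6]]^T. Check: (A - I) v_2 = [[0, 0, 0, 0]]^T = 0.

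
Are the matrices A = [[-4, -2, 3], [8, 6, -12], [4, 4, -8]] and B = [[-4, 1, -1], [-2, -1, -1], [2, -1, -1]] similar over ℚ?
Two matrices over a field are similar if and only if they have the same invariant factors.

Both A and B have characteristic polynomial (x + 2)^3 and minimal polynomial (x + 2)^2. Computing further, both have invariant factors x + 2, (x + 2)^2. Hence A and B are similar.

Yes.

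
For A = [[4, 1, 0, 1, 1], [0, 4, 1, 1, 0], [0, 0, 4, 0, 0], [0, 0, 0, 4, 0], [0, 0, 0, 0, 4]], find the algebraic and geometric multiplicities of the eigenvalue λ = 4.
The characteristic polynomial is (x - 4)^5, so the factor x - 4 appears with exponent 5: the algebraic multiplicity is 5.

rank(A - 4I) = 2, so the eigenspace has dimension 5 - 2 = 3: the geometric multiplicity is 3.

Since 3 < 5, A is not diagonalizable.

algebraic multiplicity 5, geometric multiplicity 3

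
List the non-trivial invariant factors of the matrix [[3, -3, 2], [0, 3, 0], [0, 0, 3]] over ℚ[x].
x - 3, (x - 3)^2

The Jordan structure of A has elementary divisors (x - 3)^2, (x - 3). Arranging the block sizes at each eigenvalue in decreasing order and taking row products gives the invariant factors.

Invariant factors (smallest first, each dividing the next): x - 3, (x - 3)^2.

Check: the last factor (x - 3)^2 is the minimal polynomial, and the product (x - 3)^3 is the characteristic polynomial.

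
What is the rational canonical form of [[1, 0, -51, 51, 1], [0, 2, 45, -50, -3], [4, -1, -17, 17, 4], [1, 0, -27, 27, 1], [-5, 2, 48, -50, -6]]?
R = [[0, 0, 0, 0, 24], [1, 0, 0, 0, -58], [0, 1, 0, 0, 49], [0, 0, 1, 0, -21], [0, 0, 0, 1, 7]]

The invariant factors of A (the non-unit diagonal entries of the Smith normal form of xI - A over ℚ[x]) are (x - 4)(x - 1)^2(x^2 - x + 6), each dividing the next. The characteristic polynomial is their product, (x - 4)(x - 1)^2(x^2 - x + 6).

The rational canonical form is the block-diagonal matrix of companion matrices C(f_i):
R = [[0, 0, 0, 0, 24], [1, 0, 0, 0, -58], [0, 1, 0, 0, 49], [0, 0, 1, 0, -21], [0, 0, 0, 1, 7]].

Note the characteristic polynomial does not split into linear factors over ℚ, so A has no Jordan form over ℚ; the rational canonical form exists over any field.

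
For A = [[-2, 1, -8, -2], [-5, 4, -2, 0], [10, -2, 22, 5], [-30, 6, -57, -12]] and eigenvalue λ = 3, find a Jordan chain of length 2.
v_1 = [[0, 1, 0, 0]]^T, v_2 = [[1, 1, -2, 6]]^T

We seek v_1 ∈ ker((A - 3I)^2) \ ker(A - 3I), then set v_{i+1} = (A - 3I) v_i.

One such chain is v_1 = [[0, 1, 0, 0]]^T, v_2 = [[1, 1, -2, 6]]^T. Check: (A - 3I) v_2 = [[0, 0, 0, 0]]^T = 0.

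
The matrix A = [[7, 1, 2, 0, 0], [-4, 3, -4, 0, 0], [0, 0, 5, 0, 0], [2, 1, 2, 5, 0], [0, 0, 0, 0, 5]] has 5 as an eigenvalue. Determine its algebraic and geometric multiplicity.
The characteristic polynomial is (x - 5)^5, so the factor x - 5 appears with exponent 5: the algebraic multiplicity is 5.

rank(A - 5I) = 1, so the eigenspace has dimension 5 - 1 = 4: the geometric multiplicity is 4.

Since 4 < 5, A is not diagonalizable.

algebraic multiplicity 5, geometric multiplicity 4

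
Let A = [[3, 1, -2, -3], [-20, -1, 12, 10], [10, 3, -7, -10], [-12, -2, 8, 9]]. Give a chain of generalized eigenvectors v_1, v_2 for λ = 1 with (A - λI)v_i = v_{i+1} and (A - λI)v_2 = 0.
We seek v_1 ∈ ker((A - I)^2) \ ker(A - I), then set v_{i+1} = (A - I) v_i.

One such chain is v_1 = [[0, 1, 0, 0]]^T, v_2 = [[1, -2, 3, -2]]^T. Check: (A - I) v_2 = [[0, 0, 0, 0]]^T = 0.

v_1 = [[0, 1, 0, 0]]^T, v_2 = [[1, -2, 3, -2]]^T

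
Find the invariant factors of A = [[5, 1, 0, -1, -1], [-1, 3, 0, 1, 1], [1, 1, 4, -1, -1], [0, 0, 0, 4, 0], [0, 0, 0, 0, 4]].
x - 4, x - 4, x - 4, (x - 4)^2

The Jordan structure of A has elementary divisors (x - 4)^2, (x - 4), (x - 4), (x - 4). Arranging the block sizes at each eigenvalue in decreasing order and taking row products gives the invariant factors.

Invariant factors (smallest first, each dividing the next): x - 4, x - 4, x - 4, (x - 4)^2.

Check: the last factor (x - 4)^2 is the minimal polynomial, and the product (x - 4)^5 is the characteristic polynomial.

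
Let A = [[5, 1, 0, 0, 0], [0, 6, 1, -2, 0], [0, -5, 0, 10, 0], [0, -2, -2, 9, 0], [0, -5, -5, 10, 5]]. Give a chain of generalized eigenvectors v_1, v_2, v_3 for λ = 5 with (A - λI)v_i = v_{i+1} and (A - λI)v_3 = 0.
v_1 = [[0, 0, -1, -1, -2]]^T, v_2 = [[0, 1, -5, -2, -5]]^T, v_3 = [[1, 0, 0, 0, 0]]^T

We seek v_1 ∈ ker((A - 5I)^3) \ ker((A - 5I)^2), then set v_{i+1} = (A - 5I) v_i.

One such chain is v_1 = [[0, 0, -1, -1, -2]]^T, v_2 = [[0, 1, -5, -2, -5]]^T, v_3 = [[1, 0, 0, 0, 0]]^T. Check: (A - 5I) v_3 = [[0, 0, 0, 0, 0]]^T = 0.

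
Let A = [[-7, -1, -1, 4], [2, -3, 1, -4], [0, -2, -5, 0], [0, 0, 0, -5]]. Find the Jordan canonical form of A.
J = [[-5, 1, 0, 0], [0, -5, 1, 0], [0, 0, -5, 0], [0, 0, 0, -5]]

The characteristic polynomial is det(xI - A) = (x + 5)^4, so the eigenvalues are -5 (algebraic multiplicity 4).

For λ = -5: rank(A + 5I) = 2, rank((A + 5I)^2) = 1, rank((A + 5I)^3) = 0. The eigenspace has dimension 4 - 2 = 2, so there are 2 Jordan blocks; the rank sequence gives block sizes [3, 1].

Assembling the blocks gives the Jordan form J above.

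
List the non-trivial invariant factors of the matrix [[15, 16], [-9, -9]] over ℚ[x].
The Jordan structure of A has elementary divisors (x - 3)^2. Arranging the block sizes at each eigenvalue in decreasing order and taking row products gives the invariant factors.

Invariant factors (smallest first, each dividing the next): (x - 3)^2.

Check: the last factor (x - 3)^2 is the minimal polynomial, and the product (x - 3)^2 is the characteristic polynomial.

(x - 3)^2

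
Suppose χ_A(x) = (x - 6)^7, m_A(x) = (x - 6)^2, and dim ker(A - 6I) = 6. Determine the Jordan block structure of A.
Jordan blocks: (6, 2), (6, 1), (6, 1), (6, 1), (6, 1), (6, 1)

λ = 6: algebraic multiplicity 7 (exponent in χ_A), largest block size 2 (exponent in m_A), 6 blocks (geometric multiplicity). These force block sizes [2, 1, 1, 1, 1, 1].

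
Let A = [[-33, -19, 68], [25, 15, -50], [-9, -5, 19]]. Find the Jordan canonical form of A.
J = [[0, 1, 0], [0, 0, 0], [0, 0, 1]]

The characteristic polynomial is det(xI - A) = x^2(x - 1), so the eigenvalues are 0 (algebraic multiplicity 2), 1 (algebraic multiplicity 1).

For λ = 0: rank(A) = 2, rank(A^2) = 1. The eigenspace has dimension 3 - 2 = 1, so there is 1 Jordan block; the rank sequence gives block sizes [2].

For λ = 1: algebraic multiplicity 1 gives one 1×1 block.

Assembling the blocks gives the Jordan form J above.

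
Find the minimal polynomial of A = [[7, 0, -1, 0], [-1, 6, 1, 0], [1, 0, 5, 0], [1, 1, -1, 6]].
The characteristic polynomial factors as (x - 6)^4. The minimal polynomial is ∏(x - λ)^{k_λ} where k_λ is the size of the largest Jordan block at λ.

For λ = 6: rank(A - 6I) = 2, and the largest Jordan block has size 3 (the smallest k with rank((A - 6I)^k) = rank((A - 6I)^(k+1))).

So m_A(x) = (x - 6)^3.

m_A(x) = (x - 6)^3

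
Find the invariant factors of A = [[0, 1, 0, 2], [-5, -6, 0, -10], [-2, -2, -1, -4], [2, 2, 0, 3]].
The Jordan structure of A has elementary divisors (x + 1)^2, (x + 1), (x + 1). Arranging the block sizes at each eigenvalue in decreasing order and taking row products gives the invariant factors.

Invariant factors (smallest first, each dividing the next): x + 1, x + 1, (x + 1)^2.

Check: the last factor (x + 1)^2 is the minimal polynomial, and the product (x + 1)^4 is the characteristic polynomial.

x + 1, x + 1, (x + 1)^2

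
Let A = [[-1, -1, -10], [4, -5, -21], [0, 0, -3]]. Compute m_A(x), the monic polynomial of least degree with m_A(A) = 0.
m_A(x) = (x + 3)^3

The characteristic polynomial factors as (x + 3)^3. The minimal polynomial is ∏(x - λ)^{k_λ} where k_λ is the size of the largest Jordan block at λ.

For λ = -3: rank(A + 3I) = 2, and the largest Jordan block has size 3 (the smallest k with rank((A + 3I)^k) = rank((A + 3I)^(k+1))).

So m_A(x) = (x + 3)^3.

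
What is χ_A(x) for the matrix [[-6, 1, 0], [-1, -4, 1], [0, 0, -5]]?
xI - A = [[x + 6, -1, 0], [1, x + 4, -1], [0, 0, x + 5]].

Expanding det(xI - A) along the first row:
det(xI - A) = + (x + 6)·det([[x + 4, -1], [0, x + 5]]) - (-1)·det([[1, -1], [0, x + 5]]) + (0)·det([[1, x + 4], [0, 0]]).

Evaluating gives χ_A(x) = x^3 + 15x^2 + 75x + 125 = (x + 5)^3.

χ_A(x) = (x + 5)^3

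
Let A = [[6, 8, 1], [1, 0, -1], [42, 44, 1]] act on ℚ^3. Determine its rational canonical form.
R = [[0, 0, -36], [1, 0, 0], [0, 1, 7]]

The invariant factors of A (the non-unit diagonal entries of the Smith normal form of xI - A over ℚ[x]) are (x - 6)(x - 3)(x + 2), each dividing the next. The characteristic polynomial is their product, (x - 6)(x - 3)(x + 2).

The rational canonical form is the block-diagonal matrix of companion matrices C(f_i):
R = [[0, 0, -36], [1, 0, 0], [0, 1, 7]].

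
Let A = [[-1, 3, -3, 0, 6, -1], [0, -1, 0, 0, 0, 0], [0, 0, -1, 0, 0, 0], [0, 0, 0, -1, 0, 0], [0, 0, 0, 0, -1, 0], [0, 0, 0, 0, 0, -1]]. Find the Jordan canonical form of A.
The characteristic polynomial is det(xI - A) = (x + 1)^6, so the eigenvalues are -1 (algebraic multiplicity 6).

For λ = -1: rank(A + I) = 1, rank((A + I)^2) = 0. The eigenspace has dimension 6 - 1 = 5, so there are 5 Jordan blocks; the rank sequence gives block sizes [2, 1, 1, 1, 1].

Assembling the blocks gives the Jordan form J above.

J = [[-1, 1, 0, 0, 0, 0], [0, -1, 0, 0, 0, 0], [0, 0, -1, 0, 0, 0], [0, 0, 0, -1, 0, 0], [0, 0, 0, 0, -1, 0], [0, 0, 0, 0, 0, -1]]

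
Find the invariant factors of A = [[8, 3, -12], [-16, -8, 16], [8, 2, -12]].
The Jordan structure of A has elementary divisors (x + 4)^2, (x + 4). Arranging the block sizes at each eigenvalue in decreasing order and taking row products gives the invariant factors.

Invariant factors (smallest first, each dividing the next): x + 4, (x + 4)^2.

Check: the last factor (x + 4)^2 is the minimal polynomial, and the product (x + 4)^3 is the characteristic polynomial.

x + 4, (x + 4)^2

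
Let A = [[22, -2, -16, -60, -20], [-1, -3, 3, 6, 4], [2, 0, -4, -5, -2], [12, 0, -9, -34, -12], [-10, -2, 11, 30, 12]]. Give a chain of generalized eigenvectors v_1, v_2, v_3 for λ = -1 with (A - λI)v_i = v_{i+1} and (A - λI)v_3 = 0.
v_1 = [[2, 0, 0, 1, -1]]^T, v_2 = [[6, 0, 1, 3, -3]]^T, v_3 = [[2, 3, 0, 0, 2]]^T

We seek v_1 ∈ ker((A + I)^3) \ ker((A + I)^2), then set v_{i+1} = (A + I) v_i.

One such chain is v_1 = [[2, 0, 0, 1, -1]]^T, v_2 = [[6, 0, 1, 3, -3]]^T, v_3 = [[2, 3, 0, 0, 2]]^T. Check: (A + I) v_3 = [[0, 0, 0, 0, 0]]^T = 0.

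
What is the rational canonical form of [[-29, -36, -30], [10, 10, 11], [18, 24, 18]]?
The invariant factors of A (the non-unit diagonal entries of the Smith normal form of xI - A over ℚ[x]) are (x + 2)(x^2 - x + 6), each dividing the next. The characteristic polynomial is their product, (x + 2)(x^2 - x + 6).

The rational canonical form is the block-diagonal matrix of companion matrices C(f_i):
R = [[0, 0, -12], [1, 0, -4], [0, 1, -1]].

Note the characteristic polynomial does not split into linear factors over ℚ, so A has no Jordan form over ℚ; the rational canonical form exists over any field.

R = [[0, 0, -12], [1, 0, -4], [0, 1, -1]]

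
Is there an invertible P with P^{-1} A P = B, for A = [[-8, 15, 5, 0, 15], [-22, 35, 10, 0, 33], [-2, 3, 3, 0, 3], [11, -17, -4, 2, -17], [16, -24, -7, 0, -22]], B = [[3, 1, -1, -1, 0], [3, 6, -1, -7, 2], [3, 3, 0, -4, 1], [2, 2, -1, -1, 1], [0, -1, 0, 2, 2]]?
Yes.

Two matrices over a field are similar if and only if they have the same invariant factors.

Both A and B have characteristic polynomial (x - 2)^5 and minimal polynomial (x - 2)^3. Computing further, both have invariant factors (x - 2)^2, (x - 2)^3. Hence A and B are similar.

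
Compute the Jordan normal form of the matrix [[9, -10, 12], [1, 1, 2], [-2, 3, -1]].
J = [[3, 1, 0], [0, 3, 1], [0, 0, 3]]

The characteristic polynomial is det(xI - A) = (x - 3)^3, so the eigenvalues are 3 (algebraic multiplicity 3).

For λ = 3: rank(A - 3I) = 2, rank((A - 3I)^2) = 1, rank((A - 3I)^3) = 0. The eigenspace has dimension 3 - 2 = 1, so there is 1 Jordan block; the rank sequence gives block sizes [3].

Assembling the blocks gives the Jordan form J above.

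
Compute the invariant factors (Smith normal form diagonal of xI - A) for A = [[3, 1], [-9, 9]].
The Jordan structure of A has elementary divisors (x - 6)^2. Arranging the block sizes at each eigenvalue in decreasing order and taking row products gives the invariant factors.

Invariant factors (smallest first, each dividing the next): (x - 6)^2.

Check: the last factor (x - 6)^2 is the minimal polynomial, and the product (x - 6)^2 is the characteristic polynomial.

(x - 6)^2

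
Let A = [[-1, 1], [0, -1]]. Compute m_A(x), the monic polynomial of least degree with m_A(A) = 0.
m_A(x) = (x + 1)^2

The characteristic polynomial factors as (x + 1)^2. The minimal polynomial is ∏(x - λ)^{k_λ} where k_λ is the size of the largest Jordan block at λ.

For λ = -1: rank(A + I) = 1, and the largest Jordan block has size 2 (the smallest k with rank((A + I)^k) = rank((A + I)^(k+1))).

So m_A(x) = (x + 1)^2.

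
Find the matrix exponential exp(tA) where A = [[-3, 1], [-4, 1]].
e^{tA} = [[(1 - 2*t)*e^{-t}, t*e^{-t}], [-4*t*e^{-t}, (2*t + 1)*e^{-t}]]

A has Jordan form J = [[-1, 1], [0, -1]] with A = PJP^{-1}, so e^{tA} = P e^{tJ} P^{-1}.

For a Jordan block J_k(λ), e^{tJ_k(λ)} = e^{λt} · (I + tN + t^2 N^2/2! + ... + t^{k-1} N^{k-1}/(k-1)!) where N is the nilpotent superdiagonal part.

Assembling the blocks and conjugating back gives the entries of e^{tA} as shown above.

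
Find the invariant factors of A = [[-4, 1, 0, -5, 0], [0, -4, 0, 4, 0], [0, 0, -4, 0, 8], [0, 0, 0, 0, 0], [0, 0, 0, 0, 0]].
x(x + 4), x(x + 4)^2

The Jordan structure of A has elementary divisors (x + 4)^2, (x + 4), x, x. Arranging the block sizes at each eigenvalue in decreasing order and taking row products gives the invariant factors.

Invariant factors (smallest first, each dividing the next): x(x + 4), x(x + 4)^2.

Check: the last factor x(x + 4)^2 is the minimal polynomial, and the product x^2(x + 4)^3 is the characteristic polynomial.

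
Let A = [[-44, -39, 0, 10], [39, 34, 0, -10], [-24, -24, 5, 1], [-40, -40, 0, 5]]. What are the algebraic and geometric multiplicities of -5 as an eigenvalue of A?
The characteristic polynomial is (x - 5)^2(x + 5)^2, so the factor x + 5 appears with exponent 2: the algebraic multiplicity is 2.

rank(A + 5I) = 3, so the eigenspace has dimension 4 - 3 = 1: the geometric multiplicity is 1.

Since 1 < 2, A is not diagonalizable.

algebraic multiplicity 2, geometric multiplicity 1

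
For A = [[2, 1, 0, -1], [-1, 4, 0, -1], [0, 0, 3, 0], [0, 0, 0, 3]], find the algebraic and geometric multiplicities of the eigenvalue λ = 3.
The characteristic polynomial is (x - 3)^4, so the factor x - 3 appears with exponent 4: the algebraic multiplicity is 4.

rank(A - 3I) = 1, so the eigenspace has dimension 4 - 1 = 3: the geometric multiplicity is 3.

Since 3 < 4, A is not diagonalizable.

algebraic multiplicity 4, geometric multiplicity 3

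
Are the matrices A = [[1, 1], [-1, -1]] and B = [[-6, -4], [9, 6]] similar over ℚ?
Two matrices over a field are similar if and only if they have the same invariant factors.

Both A and B have characteristic polynomial x^2 and minimal polynomial x^2. Computing further, both have invariant factors x^2. Hence A and B are similar.

Yes.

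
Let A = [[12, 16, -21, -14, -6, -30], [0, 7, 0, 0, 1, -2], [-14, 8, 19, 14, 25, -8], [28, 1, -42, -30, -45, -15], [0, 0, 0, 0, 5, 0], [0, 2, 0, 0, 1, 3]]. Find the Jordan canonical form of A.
J = [[-2, 0, 0, 0, 0, 0], [0, -2, 0, 0, 0, 0], [0, 0, 5, 1, 0, 0], [0, 0, 0, 5, 0, 0], [0, 0, 0, 0, 5, 0], [0, 0, 0, 0, 0, 5]]

The characteristic polynomial is det(xI - A) = (x - 5)^4(x + 2)^2, so the eigenvalues are -2 (algebraic multiplicity 2), 5 (algebraic multiplicity 4).

For λ = -2: rank(A + 2I) = 4. The eigenspace has dimension 6 - 4 = 2, so there are 2 Jordan blocks; the rank sequence gives block sizes [1, 1].

For λ = 5: rank(A - 5I) = 3, rank((A - 5I)^2) = 2. The eigenspace has dimension 6 - 3 = 3, so there are 3 Jordan blocks; the rank sequence gives block sizes [2, 1, 1].

Assembling the blocks gives the Jordan form J above.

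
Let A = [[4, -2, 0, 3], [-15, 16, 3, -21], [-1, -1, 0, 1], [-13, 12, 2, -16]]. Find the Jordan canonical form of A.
The characteristic polynomial is det(xI - A) = (x - 1)^4, so the eigenvalues are 1 (algebraic multiplicity 4).

For λ = 1: rank(A - I) = 2, rank((A - I)^2) = 0. The eigenspace has dimension 4 - 2 = 2, so there are 2 Jordan blocks; the rank sequence gives block sizes [2, 2].

Assembling the blocks gives the Jordan form J above.

J = [[1, 1, 0, 0], [0, 1, 0, 0], [0, 0, 1, 1], [0, 0, 0, 1]]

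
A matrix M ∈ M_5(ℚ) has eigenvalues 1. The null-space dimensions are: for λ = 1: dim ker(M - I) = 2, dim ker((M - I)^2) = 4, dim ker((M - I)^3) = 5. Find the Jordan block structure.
Jordan blocks: (1, 3), (1, 2)

λ = 1: successive nullity increments [2, 2, 1] count blocks of size ≥ k; block sizes are [3, 2].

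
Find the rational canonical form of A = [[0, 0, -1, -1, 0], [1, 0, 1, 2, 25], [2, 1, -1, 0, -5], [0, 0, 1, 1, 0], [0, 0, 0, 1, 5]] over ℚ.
The invariant factors of A (the non-unit diagonal entries of the Smith normal form of xI - A over ℚ[x]) are x(x - 5)(x^3 + 5), each dividing the next. The characteristic polynomial is their product, x(x - 5)(x^3 + 5).

The rational canonical form is the block-diagonal matrix of companion matrices C(f_i):
R = [[0, 0, 0, 0, 0], [1, 0, 0, 0, 25], [0, 1, 0, 0, -5], [0, 0, 1, 0, 0], [0, 0, 0, 1, 5]].

Note the characteristic polynomial does not split into linear factors over ℚ, so A has no Jordan form over ℚ; the rational canonical form exists over any field.

R = [[0, 0, 0, 0, 0], [1, 0, 0, 0, 25], [0, 1, 0, 0, -5], [0, 0, 1, 0, 0], [0, 0, 0, 1, 5]]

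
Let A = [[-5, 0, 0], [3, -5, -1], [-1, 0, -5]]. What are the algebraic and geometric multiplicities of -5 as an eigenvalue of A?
algebraic multiplicity 3, geometric multiplicity 1

The characteristic polynomial is (x + 5)^3, so the factor x + 5 appears with exponent 3: the algebraic multiplicity is 3.

rank(A + 5I) = 2, so the eigenspace has dimension 3 - 2 = 1: the geometric multiplicity is 1.

Since 1 < 3, A is not diagonalizable.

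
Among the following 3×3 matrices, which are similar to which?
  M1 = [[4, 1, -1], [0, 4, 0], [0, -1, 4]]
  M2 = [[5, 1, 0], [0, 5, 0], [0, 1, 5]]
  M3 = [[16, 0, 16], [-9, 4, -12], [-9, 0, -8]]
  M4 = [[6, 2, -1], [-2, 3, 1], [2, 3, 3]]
Characteristic polynomials: χ_{M1} = (x - 4)^3, χ_{M2} = (x - 5)^3, χ_{M3} = (x - 4)^3, χ_{M4} = (x - 4)^3.

{M1, M4}: invariant factors (x - 4)^3.

{M2}: invariant factors x - 5, (x - 5)^2.

{M3}: invariant factors x - 4, (x - 4)^2.

Matrices are similar if and only if their invariant-factor lists agree; the partition into similarity classes is {M1, M4}, {M2}, {M3}.

3 classes: {M1, M4}, {M2}, {M3}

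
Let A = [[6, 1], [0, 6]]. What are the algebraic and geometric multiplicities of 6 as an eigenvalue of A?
The characteristic polynomial is (x - 6)^2, so the factor x - 6 appears with exponent 2: the algebraic multiplicity is 2.

rank(A - 6I) = 1, so the eigenspace has dimension 2 - 1 = 1: the geometric multiplicity is 1.

Since 1 < 2, A is not diagonalizable.

algebraic multiplicity 2, geometric multiplicity 1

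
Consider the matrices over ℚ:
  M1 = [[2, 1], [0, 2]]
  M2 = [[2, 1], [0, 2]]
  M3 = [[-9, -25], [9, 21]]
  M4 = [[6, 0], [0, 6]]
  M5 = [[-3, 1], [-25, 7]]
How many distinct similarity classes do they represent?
3 classes: {M1, M2, M5}, {M3}, {M4}

Characteristic polynomials: χ_{M1} = (x - 2)^2, χ_{M2} = (x - 2)^2, χ_{M3} = (x - 6)^2, χ_{M4} = (x - 6)^2, χ_{M5} = (x - 2)^2.

{M1, M2, M5}: invariant factors (x - 2)^2.

{M3}: invariant factors (x - 6)^2.

{M4}: invariant factors x - 6, x - 6.

Matrices are similar if and only if their invariant-factor lists agree; the partition into similarity classes is {M1, M2, M5}, {M3}, {M4}.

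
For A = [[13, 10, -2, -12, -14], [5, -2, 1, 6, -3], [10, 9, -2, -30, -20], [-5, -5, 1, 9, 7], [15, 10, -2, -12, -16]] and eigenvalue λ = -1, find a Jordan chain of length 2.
v_1 = [[0, 0, 1, 0, 0]]^T, v_2 = [[-2, 1, -1, 1, -2]]^T

We seek v_1 ∈ ker((A + I)^2) \ ker(A + I), then set v_{i+1} = (A + I) v_i.

One such chain is v_1 = [[0, 0, 1, 0, 0]]^T, v_2 = [[-2, 1, -1, 1, -2]]^T. Check: (A + I) v_2 = [[0, 0, 0, 0, 0]]^T = 0.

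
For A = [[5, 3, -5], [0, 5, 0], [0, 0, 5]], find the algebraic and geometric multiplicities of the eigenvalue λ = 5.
The characteristic polynomial is (x - 5)^3, so the factor x - 5 appears with exponent 3: the algebraic multiplicity is 3.

rank(A - 5I) = 1, so the eigenspace has dimension 3 - 1 = 2: the geometric multiplicity is 2.

Since 2 < 3, A is not diagonalizable.

algebraic multiplicity 3, geometric multiplicity 2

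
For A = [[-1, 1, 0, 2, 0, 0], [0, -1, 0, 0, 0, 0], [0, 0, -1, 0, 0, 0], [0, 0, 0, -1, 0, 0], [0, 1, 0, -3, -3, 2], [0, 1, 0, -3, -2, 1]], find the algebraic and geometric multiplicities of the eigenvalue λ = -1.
algebraic multiplicity 6, geometric multiplicity 4

The characteristic polynomial is (x + 1)^6, so the factor x + 1 appears with exponent 6: the algebraic multiplicity is 6.

rank(A + I) = 2, so the eigenspace has dimension 6 - 2 = 4: the geometric multiplicity is 4.

Since 4 < 6, A is not diagonalizable.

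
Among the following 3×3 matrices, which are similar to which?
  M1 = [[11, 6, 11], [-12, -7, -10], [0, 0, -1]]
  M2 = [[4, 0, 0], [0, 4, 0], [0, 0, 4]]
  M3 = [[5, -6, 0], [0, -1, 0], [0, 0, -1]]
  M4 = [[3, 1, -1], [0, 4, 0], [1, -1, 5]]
4 classes: {M1}, {M2}, {M3}, {M4}

Characteristic polynomials: χ_{M1} = (x - 5)(x + 1)^2, χ_{M2} = (x - 4)^3, χ_{M3} = (x - 5)(x + 1)^2, χ_{M4} = (x - 4)^3.

{M1}: invariant factors (x - 5)(x + 1)^2.

{M2}: invariant factors x - 4, x - 4, x - 4.

{M3}: invariant factors x + 1, (x - 5)(x + 1).

{M4}: invariant factors x - 4, (x - 4)^2.

Matrices are similar if and only if their invariant-factor lists agree; the partition into similarity classes is {M1}, {M2}, {M3}, {M4}.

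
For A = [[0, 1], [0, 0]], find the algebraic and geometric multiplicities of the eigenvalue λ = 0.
algebraic multiplicity 2, geometric multiplicity 1

The characteristic polynomial is x^2, so the factor x appears with exponent 2: the algebraic multiplicity is 2.

rank(A) = 1, so the eigenspace has dimension 2 - 1 = 1: the geometric multiplicity is 1.

Since 1 < 2, A is not diagonalizable.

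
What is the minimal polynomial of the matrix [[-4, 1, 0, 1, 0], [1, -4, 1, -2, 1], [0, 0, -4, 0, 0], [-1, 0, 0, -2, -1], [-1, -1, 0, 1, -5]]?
The characteristic polynomial factors as (x + 3)(x + 4)^4. The minimal polynomial is ∏(x - λ)^{k_λ} where k_λ is the size of the largest Jordan block at λ.

For λ = -4: rank(A + 4I) = 3, and the largest Jordan block has size 3 (the smallest k with rank((A + 4I)^k) = rank((A + 4I)^(k+1))).
For λ = -3: rank(A + 3I) = 4, and the largest Jordan block has size 1 (the smallest k with rank((A + 3I)^k) = rank((A + 3I)^(k+1))).

So m_A(x) = (x + 3)(x + 4)^3.

m_A(x) = (x + 3)(x + 4)^3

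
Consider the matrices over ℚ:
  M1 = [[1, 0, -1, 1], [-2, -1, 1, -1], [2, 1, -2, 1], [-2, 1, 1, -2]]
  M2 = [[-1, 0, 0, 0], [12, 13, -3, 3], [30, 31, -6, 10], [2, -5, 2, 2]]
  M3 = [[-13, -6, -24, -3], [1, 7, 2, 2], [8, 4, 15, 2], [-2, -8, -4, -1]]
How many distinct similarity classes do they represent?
3 classes: {M1}, {M2}, {M3}

Characteristic polynomials: χ_{M1} = (x + 1)^4, χ_{M2} = (x - 4)^2(x - 1)(x + 1), χ_{M3} = (x - 3)^3(x + 1).

{M1}: invariant factors x + 1, (x + 1)^3.

{M2}: invariant factors (x - 4)^2(x - 1)(x + 1).

{M3}: invariant factors (x - 3)^3(x + 1).

Matrices are similar if and only if their invariant-factor lists agree; the partition into similarity classes is {M1}, {M2}, {M3}.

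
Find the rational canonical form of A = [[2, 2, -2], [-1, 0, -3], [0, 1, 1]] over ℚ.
The invariant factors of A (the non-unit diagonal entries of the Smith normal form of xI - A over ℚ[x]) are (x - 2)(x^2 - x + 5), each dividing the next. The characteristic polynomial is their product, (x - 2)(x^2 - x + 5).

The rational canonical form is the block-diagonal matrix of companion matrices C(f_i):
R = [[0, 0, 10], [1, 0, -7], [0, 1, 3]].

Note the characteristic polynomial does not split into linear factors over ℚ, so A has no Jordan form over ℚ; the rational canonical form exists over any field.

R = [[0, 0, 10], [1, 0, -7], [0, 1, 3]]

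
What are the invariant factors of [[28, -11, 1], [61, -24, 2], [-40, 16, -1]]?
The Jordan structure of A has elementary divisors (x - 1)^3. Arranging the block sizes at each eigenvalue in decreasing order and taking row products gives the invariant factors.

Invariant factors (smallest first, each dividing the next): (x - 1)^3.

Check: the last factor (x - 1)^3 is the minimal polynomial, and the product (x - 1)^3 is the characteristic polynomial.

(x - 1)^3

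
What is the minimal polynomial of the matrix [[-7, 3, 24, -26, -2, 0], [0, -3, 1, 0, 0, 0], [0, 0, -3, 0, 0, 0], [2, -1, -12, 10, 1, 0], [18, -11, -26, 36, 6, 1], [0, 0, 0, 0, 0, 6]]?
m_A(x) = (x - 6)^3(x + 3)^3

The characteristic polynomial factors as (x - 6)^3(x + 3)^3. The minimal polynomial is ∏(x - λ)^{k_λ} where k_λ is the size of the largest Jordan block at λ.

For λ = -3: rank(A + 3I) = 5, and the largest Jordan block has size 3 (the smallest k with rank((A + 3I)^k) = rank((A + 3I)^(k+1))).
For λ = 6: rank(A - 6I) = 5, and the largest Jordan block has size 3 (the smallest k with rank((A - 6I)^k) = rank((A - 6I)^(k+1))).

So m_A(x) = (x - 6)^3(x + 3)^3.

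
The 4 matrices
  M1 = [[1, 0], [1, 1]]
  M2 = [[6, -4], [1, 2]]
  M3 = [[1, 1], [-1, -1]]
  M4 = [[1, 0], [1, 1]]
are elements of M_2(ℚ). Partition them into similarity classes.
Characteristic polynomials: χ_{M1} = (x - 1)^2, χ_{M2} = (x - 4)^2, χ_{M3} = x^2, χ_{M4} = (x - 1)^2.

{M1, M4}: invariant factors (x - 1)^2.

{M2}: invariant factors (x - 4)^2.

{M3}: invariant factors x^2.

Matrices are similar if and only if their invariant-factor lists agree; the partition into similarity classes is {M1, M4}, {M2}, {M3}.

3 classes: {M1, M4}, {M2}, {M3}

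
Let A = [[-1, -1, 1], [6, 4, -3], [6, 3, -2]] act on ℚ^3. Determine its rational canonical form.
R = [[1, 0, 0], [0, 0, 1], [0, 1, 0]]

The invariant factors of A (the non-unit diagonal entries of the Smith normal form of xI - A over ℚ[x]) are x - 1, (x - 1)(x + 1), each dividing the next. The characteristic polynomial is their product, (x - 1)^2(x + 1).

The rational canonical form is the block-diagonal matrix of companion matrices C(f_i):
R = [[1, 0, 0], [0, 0, 1], [0, 1, 0]].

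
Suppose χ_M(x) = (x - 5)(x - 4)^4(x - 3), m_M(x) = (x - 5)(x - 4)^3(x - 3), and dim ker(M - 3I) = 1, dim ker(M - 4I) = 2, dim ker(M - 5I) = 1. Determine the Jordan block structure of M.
Jordan blocks: (3, 1), (4, 3), (4, 1), (5, 1)

λ = 3: algebraic multiplicity 1 (exponent in χ_M), largest block size 1 (exponent in m_M), 1 block (geometric multiplicity). This forces block sizes [1].
λ = 4: algebraic multiplicity 4 (exponent in χ_M), largest block size 3 (exponent in m_M), 2 blocks (geometric multiplicity). These force block sizes [3, 1].
λ = 5: algebraic multiplicity 1 (exponent in χ_M), largest block size 1 (exponent in m_M), 1 block (geometric multiplicity). This forces block sizes [1].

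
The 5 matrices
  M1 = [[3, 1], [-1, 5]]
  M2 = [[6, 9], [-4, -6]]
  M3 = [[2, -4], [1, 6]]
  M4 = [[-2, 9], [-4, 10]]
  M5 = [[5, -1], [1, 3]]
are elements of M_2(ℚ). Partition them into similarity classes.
2 classes: {M1, M3, M4, M5}, {M2}

Characteristic polynomials: χ_{M1} = (x - 4)^2, χ_{M2} = x^2, χ_{M3} = (x - 4)^2, χ_{M4} = (x - 4)^2, χ_{M5} = (x - 4)^2.

{M1, M3, M4, M5}: invariant factors (x - 4)^2.

{M2}: invariant factors x^2.

Matrices are similar if and only if their invariant-factor lists agree; the partition into similarity classes is {M1, M3, M4, M5}, {M2}.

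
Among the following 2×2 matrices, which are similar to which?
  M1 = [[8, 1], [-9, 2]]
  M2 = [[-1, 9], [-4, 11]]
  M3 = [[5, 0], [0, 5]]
2 classes: {M1, M2}, {M3}

Characteristic polynomials: χ_{M1} = (x - 5)^2, χ_{M2} = (x - 5)^2, χ_{M3} = (x - 5)^2.

{M1, M2}: invariant factors (x - 5)^2.

{M3}: invariant factors x - 5, x - 5.

Matrices are similar if and only if their invariant-factor lists agree; the partition into similarity classes is {M1, M2}, {M3}.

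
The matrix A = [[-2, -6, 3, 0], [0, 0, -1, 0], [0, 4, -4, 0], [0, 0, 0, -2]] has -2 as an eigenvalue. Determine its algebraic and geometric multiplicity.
algebraic multiplicity 4, geometric multiplicity 3

The characteristic polynomial is (x + 2)^4, so the factor x + 2 appears with exponent 4: the algebraic multiplicity is 4.

rank(A + 2I) = 1, so the eigenspace has dimension 4 - 1 = 3: the geometric multiplicity is 3.

Since 3 < 4, A is not diagonalizable.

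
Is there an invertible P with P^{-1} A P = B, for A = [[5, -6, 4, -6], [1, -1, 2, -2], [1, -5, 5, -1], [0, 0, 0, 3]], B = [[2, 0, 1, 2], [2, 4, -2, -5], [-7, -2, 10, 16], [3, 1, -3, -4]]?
Yes.

Two matrices over a field are similar if and only if they have the same invariant factors.

Both A and B have characteristic polynomial (x - 3)^4 and minimal polynomial (x - 3)^3. Computing further, both have invariant factors x - 3, (x - 3)^3. Hence A and B are similar.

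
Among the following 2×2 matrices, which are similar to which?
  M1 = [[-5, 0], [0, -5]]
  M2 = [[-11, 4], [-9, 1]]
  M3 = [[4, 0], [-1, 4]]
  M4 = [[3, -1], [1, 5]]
Characteristic polynomials: χ_{M1} = (x + 5)^2, χ_{M2} = (x + 5)^2, χ_{M3} = (x - 4)^2, χ_{M4} = (x - 4)^2.

{M1}: invariant factors x + 5, x + 5.

{M2}: invariant factors (x + 5)^2.

{M3, M4}: invariant factors (x - 4)^2.

Matrices are similar if and only if their invariant-factor lists agree; the partition into similarity classes is {M1}, {M2}, {M3, M4}.

3 classes: {M1}, {M2}, {M3, M4}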